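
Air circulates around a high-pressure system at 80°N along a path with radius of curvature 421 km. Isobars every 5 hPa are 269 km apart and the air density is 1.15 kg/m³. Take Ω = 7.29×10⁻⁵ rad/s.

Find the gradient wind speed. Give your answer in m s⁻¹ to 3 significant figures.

Coriolis parameter at 80°N:
f = 2Ω sin φ = 2 × 7.29×10⁻⁵ × sin 80° = 1.44×10⁻⁴ s⁻¹
Pressure gradient: |∂P/∂n| = 500 Pa / 269000 m = 1.86×10⁻³ Pa/m
Geostrophic speed: V_g = |∂P/∂n|/(fρ) = 1.86×10⁻³/(1.44×10⁻⁴ × 1.15) = 11.3 m/s
Around a high, pressure-gradient force acts outward with centrifugal, so Coriolis balances both:
fV = (1/ρ)|∂P/∂n| + V²/R  →  V² − fR·V + fR·V_g = 0
With fR = 1.44×10⁻⁴ × 421×10³ m = 60.4 m/s:
V = [fR − √((fR)² − 4 fR V_g)]/2 = [60.4 − √(60.4² − 4×60.4×11.3)]/2 = 15 m/s
Supergeostrophic (V > V_g = 11.3 m/s), as expected around a high.

15.0 m s⁻¹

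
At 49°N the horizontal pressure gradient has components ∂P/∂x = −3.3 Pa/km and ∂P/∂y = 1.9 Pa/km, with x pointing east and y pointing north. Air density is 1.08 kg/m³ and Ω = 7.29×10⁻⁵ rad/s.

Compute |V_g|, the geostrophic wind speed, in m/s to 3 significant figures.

Coriolis parameter at 49°N:
f = 2Ω sin φ = 2 × 7.29×10⁻⁵ × sin 49° = 1.10×10⁻⁴ s⁻¹
Component geostrophic relations (x east, y north):
u_g = −(1/(fρ)) ∂P/∂y,  v_g = (1/(fρ)) ∂P/∂x
u_g = −(1.9×10⁻³)/(1.10×10⁻⁴ × 1.08) = −16.0 m/s;  v_g = (−3.3×10⁻³)/(1.10×10⁻⁴ × 1.08) = −27.8 m/s
|V_g| = √(u_g² + v_g²) = 32.0 m/s

32.0 m/s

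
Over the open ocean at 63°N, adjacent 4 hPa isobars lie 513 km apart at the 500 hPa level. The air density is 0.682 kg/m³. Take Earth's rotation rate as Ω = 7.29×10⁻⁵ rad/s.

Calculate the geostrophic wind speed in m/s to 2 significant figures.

Coriolis parameter at 63°N:
f = 2Ω sin φ = 2 × 7.29×10⁻⁵ × sin 63° = 1.30×10⁻⁴ s⁻¹
Pressure gradient: |∂P/∂n| = 400 Pa / 513000 m = 7.80×10⁻⁴ Pa/m
Geostrophic balance (pressure-gradient force = Coriolis force):
V_g = (1/(fρ)) |∂P/∂n| = 7.80×10⁻⁴ / (1.30×10⁻⁴ × 0.682) = 8.80 m/s

8.8 m/s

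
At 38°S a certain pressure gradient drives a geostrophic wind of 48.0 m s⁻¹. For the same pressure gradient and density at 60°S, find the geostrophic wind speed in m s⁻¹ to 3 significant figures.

34.1 m s⁻¹

With the same pressure gradient and density, V_g ∝ 1/f ∝ 1/sin φ.
V₂ = V₁ · sin φ₁ / sin φ₂ = 48.0 × sin 38° / sin 60°
V₂ = 48.0 × 0.6157/0.8660 = 34.1 m s⁻¹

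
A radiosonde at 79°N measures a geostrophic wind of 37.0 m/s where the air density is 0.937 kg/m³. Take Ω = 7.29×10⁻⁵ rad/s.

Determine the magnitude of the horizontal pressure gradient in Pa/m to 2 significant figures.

Coriolis parameter at 79°N:
f = 2Ω sin φ = 2 × 7.29×10⁻⁵ × sin 79° = 1.43×10⁻⁴ s⁻¹
Geostrophic balance rearranged: |∂P/∂n| = f ρ V_g
|∂P/∂n| = 1.43×10⁻⁴ × 0.937 × 37.0 = 4.96×10⁻³ Pa/m

5.0×10⁻³ Pa/m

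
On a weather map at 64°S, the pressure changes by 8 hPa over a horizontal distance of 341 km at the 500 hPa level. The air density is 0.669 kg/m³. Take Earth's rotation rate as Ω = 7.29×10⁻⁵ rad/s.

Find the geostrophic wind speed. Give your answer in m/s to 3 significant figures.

26.8 m/s

Coriolis parameter at 64°S:
f = 2Ω sin φ = 2 × 7.29×10⁻⁵ × sin 64° = 1.31×10⁻⁴ s⁻¹
Pressure gradient: |∂P/∂n| = 800 Pa / 341000 m = 2.35×10⁻³ Pa/m
Geostrophic balance (pressure-gradient force = Coriolis force):
V_g = (1/(fρ)) |∂P/∂n| = 2.35×10⁻³ / (1.31×10⁻⁴ × 0.669) = 26.8 m/s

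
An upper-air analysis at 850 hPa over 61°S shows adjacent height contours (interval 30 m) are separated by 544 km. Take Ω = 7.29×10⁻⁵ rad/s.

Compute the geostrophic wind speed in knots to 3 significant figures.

Coriolis parameter at 61°S:
f = 2Ω sin φ = 2 × 7.29×10⁻⁵ × sin 61° = 1.28×10⁻⁴ s⁻¹
Height gradient: |∂Z/∂n| = 30 m / 544000 m = 5.51×10⁻⁵
On a pressure surface, geostrophic balance gives V_g = (g/f)|∂Z/∂n|:
V_g = 9.81 × 5.51×10⁻⁵ / 1.28×10⁻⁴ = 4.24 m/s
Converting: 4.24 m/s × 1.944 = 8.25 knots

8.25 knots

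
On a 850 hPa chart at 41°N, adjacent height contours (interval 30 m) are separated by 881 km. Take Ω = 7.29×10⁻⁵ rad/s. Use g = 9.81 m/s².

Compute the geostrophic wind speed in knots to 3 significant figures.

6.79 knots

Coriolis parameter at 41°N:
f = 2Ω sin φ = 2 × 7.29×10⁻⁵ × sin 41° = 9.57×10⁻⁵ s⁻¹
Height gradient: |∂Z/∂n| = 30 m / 881000 m = 3.41×10⁻⁵
On a pressure surface, geostrophic balance gives V_g = (g/f)|∂Z/∂n|:
V_g = 9.81 × 3.41×10⁻⁵ / 9.57×10⁻⁵ = 3.49 m/s
Converting: 3.49 m/s × 1.944 = 6.79 knots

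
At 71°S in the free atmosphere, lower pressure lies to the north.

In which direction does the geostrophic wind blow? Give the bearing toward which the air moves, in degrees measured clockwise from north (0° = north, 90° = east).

The pressure-gradient force points toward the north (bearing 000°).
Geostrophic balance: in the Southern Hemisphere the Coriolis force deflects motion to the left, so the geostrophic wind blows 90° to the left of the pressure-gradient force (low pressure on the right).
Rotating 000° by 90° counterclockwise gives 270° — the wind blows toward the west.

270°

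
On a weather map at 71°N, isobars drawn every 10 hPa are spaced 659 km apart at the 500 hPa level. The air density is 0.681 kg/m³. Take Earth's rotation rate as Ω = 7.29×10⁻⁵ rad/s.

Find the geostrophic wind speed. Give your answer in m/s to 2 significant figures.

Coriolis parameter at 71°N:
f = 2Ω sin φ = 2 × 7.29×10⁻⁵ × sin 71° = 1.38×10⁻⁴ s⁻¹
Pressure gradient: |∂P/∂n| = 1000 Pa / 659000 m = 1.52×10⁻³ Pa/m
Geostrophic balance (pressure-gradient force = Coriolis force):
V_g = (1/(fρ)) |∂P/∂n| = 1.52×10⁻³ / (1.38×10⁻⁴ × 0.681) = 16.2 m/s

16 m/s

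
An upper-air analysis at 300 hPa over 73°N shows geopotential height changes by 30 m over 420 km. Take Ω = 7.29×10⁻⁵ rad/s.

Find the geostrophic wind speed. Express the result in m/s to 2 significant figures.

Coriolis parameter at 73°N:
f = 2Ω sin φ = 2 × 7.29×10⁻⁵ × sin 73° = 1.39×10⁻⁴ s⁻¹
Height gradient: |∂Z/∂n| = 30 m / 420000 m = 7.14×10⁻⁵
On a pressure surface, geostrophic balance gives V_g = (g/f)|∂Z/∂n|:
V_g = 9.81 × 7.14×10⁻⁵ / 1.39×10⁻⁴ = 5.03 m/s

5.0 m/s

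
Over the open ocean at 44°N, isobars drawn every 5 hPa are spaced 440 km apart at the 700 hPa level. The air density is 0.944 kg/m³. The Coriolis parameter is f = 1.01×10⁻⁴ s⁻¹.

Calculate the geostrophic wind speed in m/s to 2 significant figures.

12 m/s

Pressure gradient: |∂P/∂n| = 500 Pa / 440000 m = 1.14×10⁻³ Pa/m
Geostrophic balance (pressure-gradient force = Coriolis force):
V_g = (1/(fρ)) |∂P/∂n| = 1.14×10⁻³ / (1.01×10⁻⁴ × 0.944) = 11.9 m/s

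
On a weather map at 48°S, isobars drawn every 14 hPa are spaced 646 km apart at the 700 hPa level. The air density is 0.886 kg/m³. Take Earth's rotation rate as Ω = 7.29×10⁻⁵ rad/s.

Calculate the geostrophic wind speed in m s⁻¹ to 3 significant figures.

22.6 m s⁻¹

Coriolis parameter at 48°S:
f = 2Ω sin φ = 2 × 7.29×10⁻⁵ × sin 48° = 1.08×10⁻⁴ s⁻¹
Pressure gradient: |∂P/∂n| = 1400 Pa / 646000 m = 2.17×10⁻³ Pa/m
Geostrophic balance (pressure-gradient force = Coriolis force):
V_g = (1/(fρ)) |∂P/∂n| = 2.17×10⁻³ / (1.08×10⁻⁴ × 0.886) = 22.6 m/s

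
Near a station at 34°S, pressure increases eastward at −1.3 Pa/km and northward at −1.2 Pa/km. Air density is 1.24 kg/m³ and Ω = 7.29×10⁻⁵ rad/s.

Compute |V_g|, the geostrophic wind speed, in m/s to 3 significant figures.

17.5 m/s

Coriolis parameter at 34°S:
f = 2Ω sin φ = 2 × 7.29×10⁻⁵ × sin 34° = 8.15×10⁻⁵ s⁻¹
In the Southern Hemisphere f is negative: f = −8.15×10⁻⁵ s⁻¹.
Component geostrophic relations (x east, y north):
u_g = −(1/(fρ)) ∂P/∂y,  v_g = (1/(fρ)) ∂P/∂x
u_g = −(−1.2×10⁻³)/(−8.15×10⁻⁵ × 1.24) = −11.9 m/s;  v_g = (−1.3×10⁻³)/(−8.15×10⁻⁵ × 1.24) = 12.9 m/s
|V_g| = √(u_g² + v_g²) = 17.5 m/s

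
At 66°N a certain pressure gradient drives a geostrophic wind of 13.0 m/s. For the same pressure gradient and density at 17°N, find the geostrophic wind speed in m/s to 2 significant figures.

With the same pressure gradient and density, V_g ∝ 1/f ∝ 1/sin φ.
V₂ = V₁ · sin φ₁ / sin φ₂ = 13.0 × sin 66° / sin 17°
V₂ = 13.0 × 0.9135/0.2924 = 41 m/s

41 m/s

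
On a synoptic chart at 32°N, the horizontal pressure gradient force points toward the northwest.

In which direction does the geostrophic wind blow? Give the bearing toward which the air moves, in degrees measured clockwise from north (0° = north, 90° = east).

045°

The pressure-gradient force points toward the northwest (bearing 315°).
Geostrophic balance: in the Northern Hemisphere the Coriolis force deflects motion to the right, so the geostrophic wind blows 90° to the right of the pressure-gradient force (low pressure on the left).
Rotating 315° by 90° clockwise gives 045° — the wind blows toward the northeast.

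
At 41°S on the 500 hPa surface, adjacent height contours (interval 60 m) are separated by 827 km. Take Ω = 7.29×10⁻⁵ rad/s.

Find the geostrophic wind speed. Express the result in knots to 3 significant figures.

14.5 knots

Coriolis parameter at 41°S:
f = 2Ω sin φ = 2 × 7.29×10⁻⁵ × sin 41° = 9.57×10⁻⁵ s⁻¹
Height gradient: |∂Z/∂n| = 60 m / 827000 m = 7.26×10⁻⁵
On a pressure surface, geostrophic balance gives V_g = (g/f)|∂Z/∂n|:
V_g = 9.81 × 7.26×10⁻⁵ / 9.57×10⁻⁵ = 7.44 m/s
Converting: 7.44 m/s × 1.944 = 14.5 knots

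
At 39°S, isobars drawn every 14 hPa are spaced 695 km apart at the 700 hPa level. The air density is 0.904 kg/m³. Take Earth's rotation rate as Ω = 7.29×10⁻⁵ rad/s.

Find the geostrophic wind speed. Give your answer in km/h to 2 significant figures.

87 km/h

Coriolis parameter at 39°S:
f = 2Ω sin φ = 2 × 7.29×10⁻⁵ × sin 39° = 9.18×10⁻⁵ s⁻¹
Pressure gradient: |∂P/∂n| = 1400 Pa / 695000 m = 2.01×10⁻³ Pa/m
Geostrophic balance (pressure-gradient force = Coriolis force):
V_g = (1/(fρ)) |∂P/∂n| = 2.01×10⁻³ / (9.18×10⁻⁵ × 0.904) = 24.3 m/s
Converting: 24.3 m/s × 3.6 = 87 km/h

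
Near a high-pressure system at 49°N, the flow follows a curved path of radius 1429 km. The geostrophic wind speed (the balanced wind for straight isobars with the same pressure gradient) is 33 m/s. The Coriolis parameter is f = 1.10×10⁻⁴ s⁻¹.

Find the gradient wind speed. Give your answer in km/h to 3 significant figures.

170 km/h

Around a high, pressure-gradient force acts outward with centrifugal, so Coriolis balances both:
fV = (1/ρ)|∂P/∂n| + V²/R  →  V² − fR·V + fR·V_g = 0
With fR = 1.10×10⁻⁴ × 1429×10³ m = 157 m/s:
V = [fR − √((fR)² − 4 fR V_g)]/2 = [157 − √(157² − 4×157×33)]/2 = 47.1 m/s
Supergeostrophic (V > V_g = 33 m/s), as expected around a high.
Converting: 47.1 m/s × 3.6 = 170 km/h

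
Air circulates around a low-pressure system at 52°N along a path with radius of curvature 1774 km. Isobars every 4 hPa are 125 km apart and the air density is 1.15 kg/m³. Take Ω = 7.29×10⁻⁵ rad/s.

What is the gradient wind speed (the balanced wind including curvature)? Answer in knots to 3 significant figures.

Coriolis parameter at 52°N:
f = 2Ω sin φ = 2 × 7.29×10⁻⁵ × sin 52° = 1.15×10⁻⁴ s⁻¹
Pressure gradient: |∂P/∂n| = 400 Pa / 125000 m = 3.20×10⁻³ Pa/m
Geostrophic speed: V_g = |∂P/∂n|/(fρ) = 3.20×10⁻³/(1.15×10⁻⁴ × 1.15) = 24.2 m/s
Around a low, centrifugal force acts outward with Coriolis, so pressure-gradient force balances both:
(1/ρ)|∂P/∂n| = fV + V²/R  →  V² + fR·V − fR·V_g = 0
With fR = 1.15×10⁻⁴ × 1774×10³ m = 204 m/s:
V = [−fR + √((fR)² + 4 fR V_g)]/2 = [−204 + √(204² + 4×204×24.2)]/2 = 21.9 m/s
Subgeostrophic (V < V_g = 24.2 m/s), as expected around a low.
Converting: 21.9 m/s × 1.944 = 42.5 knots

42.5 knots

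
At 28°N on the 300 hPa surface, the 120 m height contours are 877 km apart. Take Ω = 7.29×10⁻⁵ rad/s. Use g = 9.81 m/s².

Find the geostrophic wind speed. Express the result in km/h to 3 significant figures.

Coriolis parameter at 28°N:
f = 2Ω sin φ = 2 × 7.29×10⁻⁵ × sin 28° = 6.84×10⁻⁵ s⁻¹
Height gradient: |∂Z/∂n| = 120 m / 877000 m = 1.37×10⁻⁴
On a pressure surface, geostrophic balance gives V_g = (g/f)|∂Z/∂n|:
V_g = 9.81 × 1.37×10⁻⁴ / 6.84×10⁻⁵ = 19.6 m/s
Converting: 19.6 m/s × 3.6 = 70.6 km/h

70.6 km/h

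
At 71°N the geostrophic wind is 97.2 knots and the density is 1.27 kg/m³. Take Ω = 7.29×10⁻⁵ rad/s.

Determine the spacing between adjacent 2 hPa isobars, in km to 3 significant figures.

22.8 km

Coriolis parameter at 71°N:
f = 2Ω sin φ = 2 × 7.29×10⁻⁵ × sin 71° = 1.38×10⁻⁴ s⁻¹
Wind speed in SI: 97.2 knots = 50.0 m/s
Geostrophic balance rearranged: |∂P/∂n| = f ρ V_g
|∂P/∂n| = 1.38×10⁻⁴ × 1.27 × 50.0 = 8.75×10⁻³ Pa/m
Isobar spacing: Δn = ΔP/|∂P/∂n| = 200 Pa / 8.75×10⁻³ Pa/m = 22845 m ≈ 22.8 km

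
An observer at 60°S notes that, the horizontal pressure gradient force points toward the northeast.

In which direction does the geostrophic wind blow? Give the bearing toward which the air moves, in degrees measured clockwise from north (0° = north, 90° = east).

315°

The pressure-gradient force points toward the northeast (bearing 045°).
Geostrophic balance: in the Southern Hemisphere the Coriolis force deflects motion to the left, so the geostrophic wind blows 90° to the left of the pressure-gradient force (low pressure on the right).
Rotating 045° by 90° counterclockwise gives 315° — the wind blows toward the northwest.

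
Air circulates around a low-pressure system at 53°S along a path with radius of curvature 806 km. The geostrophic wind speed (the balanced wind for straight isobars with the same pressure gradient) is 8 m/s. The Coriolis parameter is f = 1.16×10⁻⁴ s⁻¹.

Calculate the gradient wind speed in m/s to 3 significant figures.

Around a low, centrifugal force acts outward with Coriolis, so pressure-gradient force balances both:
(1/ρ)|∂P/∂n| = fV + V²/R  →  V² + fR·V − fR·V_g = 0
With fR = 1.16×10⁻⁴ × 806×10³ m = 93.5 m/s:
V = [−fR + √((fR)² + 4 fR V_g)]/2 = [−93.5 + √(93.5² + 4×93.5×8)]/2 = 7.41 m/s
Subgeostrophic (V < V_g = 8 m/s), as expected around a low.

7.41 m/s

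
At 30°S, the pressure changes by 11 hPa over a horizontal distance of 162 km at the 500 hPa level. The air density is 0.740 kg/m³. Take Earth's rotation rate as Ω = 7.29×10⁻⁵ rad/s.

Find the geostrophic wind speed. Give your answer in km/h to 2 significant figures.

450 km/h

Coriolis parameter at 30°S:
f = 2Ω sin φ = 2 × 7.29×10⁻⁵ × sin 30° = 7.29×10⁻⁵ s⁻¹
Pressure gradient: |∂P/∂n| = 1100 Pa / 162000 m = 6.79×10⁻³ Pa/m
Geostrophic balance (pressure-gradient force = Coriolis force):
V_g = (1/(fρ)) |∂P/∂n| = 6.79×10⁻³ / (7.29×10⁻⁵ × 0.740) = 126 m/s
Converting: 126 m/s × 3.6 = 450 km/h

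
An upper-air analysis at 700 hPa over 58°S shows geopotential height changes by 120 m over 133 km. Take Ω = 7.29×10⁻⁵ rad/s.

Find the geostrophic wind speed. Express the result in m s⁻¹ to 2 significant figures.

72 m s⁻¹

Coriolis parameter at 58°S:
f = 2Ω sin φ = 2 × 7.29×10⁻⁵ × sin 58° = 1.24×10⁻⁴ s⁻¹
Height gradient: |∂Z/∂n| = 120 m / 133000 m = 9.02×10⁻⁴
On a pressure surface, geostrophic balance gives V_g = (g/f)|∂Z/∂n|:
V_g = 9.81 × 9.02×10⁻⁴ / 1.24×10⁻⁴ = 71.6 m/s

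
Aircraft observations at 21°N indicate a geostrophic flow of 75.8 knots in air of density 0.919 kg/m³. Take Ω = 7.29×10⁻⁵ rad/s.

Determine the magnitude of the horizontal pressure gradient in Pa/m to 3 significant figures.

Coriolis parameter at 21°N:
f = 2Ω sin φ = 2 × 7.29×10⁻⁵ × sin 21° = 5.23×10⁻⁵ s⁻¹
Wind speed in SI: 75.8 knots = 39.0 m/s
Geostrophic balance rearranged: |∂P/∂n| = f ρ V_g
|∂P/∂n| = 5.23×10⁻⁵ × 0.919 × 39.0 = 1.87×10⁻³ Pa/m

1.87×10⁻³ Pa/m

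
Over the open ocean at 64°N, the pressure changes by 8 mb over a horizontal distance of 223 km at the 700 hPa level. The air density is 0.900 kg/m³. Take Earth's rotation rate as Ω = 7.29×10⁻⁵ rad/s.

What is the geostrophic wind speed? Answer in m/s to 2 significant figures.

Coriolis parameter at 64°N:
f = 2Ω sin φ = 2 × 7.29×10⁻⁵ × sin 64° = 1.31×10⁻⁴ s⁻¹
Pressure gradient: |∂P/∂n| = 800 Pa / 223000 m = 3.59×10⁻³ Pa/m
Geostrophic balance (pressure-gradient force = Coriolis force):
V_g = (1/(fρ)) |∂P/∂n| = 3.59×10⁻³ / (1.31×10⁻⁴ × 0.900) = 30.4 m/s

30 m/s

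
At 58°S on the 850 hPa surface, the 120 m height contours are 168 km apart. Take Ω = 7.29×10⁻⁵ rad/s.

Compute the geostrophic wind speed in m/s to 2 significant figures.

57 m/s

Coriolis parameter at 58°S:
f = 2Ω sin φ = 2 × 7.29×10⁻⁵ × sin 58° = 1.24×10⁻⁴ s⁻¹
Height gradient: |∂Z/∂n| = 120 m / 168000 m = 7.14×10⁻⁴
On a pressure surface, geostrophic balance gives V_g = (g/f)|∂Z/∂n|:
V_g = 9.81 × 7.14×10⁻⁴ / 1.24×10⁻⁴ = 56.7 m/s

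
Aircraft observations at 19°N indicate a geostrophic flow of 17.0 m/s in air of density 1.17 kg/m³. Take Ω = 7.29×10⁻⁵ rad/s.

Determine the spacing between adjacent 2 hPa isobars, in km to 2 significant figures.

210 km

Coriolis parameter at 19°N:
f = 2Ω sin φ = 2 × 7.29×10⁻⁵ × sin 19° = 4.75×10⁻⁵ s⁻¹
Geostrophic balance rearranged: |∂P/∂n| = f ρ V_g
|∂P/∂n| = 4.75×10⁻⁵ × 1.17 × 17.0 = 9.44×10⁻⁴ Pa/m
Isobar spacing: Δn = ΔP/|∂P/∂n| = 200 Pa / 9.44×10⁻⁴ Pa/m = 211834 m ≈ 210 km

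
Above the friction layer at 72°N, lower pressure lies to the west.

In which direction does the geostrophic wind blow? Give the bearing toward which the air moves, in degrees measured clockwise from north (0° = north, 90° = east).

000°

The pressure-gradient force points toward the west (bearing 270°).
Geostrophic balance: in the Northern Hemisphere the Coriolis force deflects motion to the right, so the geostrophic wind blows 90° to the right of the pressure-gradient force (low pressure on the left).
Rotating 270° by 90° clockwise gives 000° — the wind blows toward the north.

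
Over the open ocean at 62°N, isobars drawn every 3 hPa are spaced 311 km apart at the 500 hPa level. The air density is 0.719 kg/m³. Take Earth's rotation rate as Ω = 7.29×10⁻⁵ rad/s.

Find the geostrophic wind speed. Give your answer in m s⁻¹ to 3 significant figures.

10.4 m s⁻¹

Coriolis parameter at 62°N:
f = 2Ω sin φ = 2 × 7.29×10⁻⁵ × sin 62° = 1.29×10⁻⁴ s⁻¹
Pressure gradient: |∂P/∂n| = 300 Pa / 311000 m = 9.65×10⁻⁴ Pa/m
Geostrophic balance (pressure-gradient force = Coriolis force):
V_g = (1/(fρ)) |∂P/∂n| = 9.65×10⁻⁴ / (1.29×10⁻⁴ × 0.719) = 10.4 m/s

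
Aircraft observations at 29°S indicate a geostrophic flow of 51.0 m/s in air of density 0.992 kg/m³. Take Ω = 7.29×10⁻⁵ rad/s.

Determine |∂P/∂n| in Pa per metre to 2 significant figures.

Coriolis parameter at 29°S:
f = 2Ω sin φ = 2 × 7.29×10⁻⁵ × sin 29° = 7.07×10⁻⁵ s⁻¹
Geostrophic balance rearranged: |∂P/∂n| = f ρ V_g
|∂P/∂n| = 7.07×10⁻⁵ × 0.992 × 51.0 = 3.58×10⁻³ Pa/m

3.6×10⁻³ Pa/m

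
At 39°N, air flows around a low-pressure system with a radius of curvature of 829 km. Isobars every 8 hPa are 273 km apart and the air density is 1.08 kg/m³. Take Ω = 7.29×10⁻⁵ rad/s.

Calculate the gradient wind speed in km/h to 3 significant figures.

Coriolis parameter at 39°N:
f = 2Ω sin φ = 2 × 7.29×10⁻⁵ × sin 39° = 9.18×10⁻⁵ s⁻¹
Pressure gradient: |∂P/∂n| = 800 Pa / 273000 m = 2.93×10⁻³ Pa/m
Geostrophic speed: V_g = |∂P/∂n|/(fρ) = 2.93×10⁻³/(9.18×10⁻⁵ × 1.08) = 29.6 m/s
Around a low, centrifugal force acts outward with Coriolis, so pressure-gradient force balances both:
(1/ρ)|∂P/∂n| = fV + V²/R  →  V² + fR·V − fR·V_g = 0
With fR = 9.18×10⁻⁵ × 829×10³ m = 76.1 m/s:
V = [−fR + √((fR)² + 4 fR V_g)]/2 = [−76.1 + √(76.1² + 4×76.1×29.6)]/2 = 22.8 m/s
Subgeostrophic (V < V_g = 29.6 m/s), as expected around a low.
Converting: 22.8 m/s × 3.6 = 81.9 km/h

81.9 km/h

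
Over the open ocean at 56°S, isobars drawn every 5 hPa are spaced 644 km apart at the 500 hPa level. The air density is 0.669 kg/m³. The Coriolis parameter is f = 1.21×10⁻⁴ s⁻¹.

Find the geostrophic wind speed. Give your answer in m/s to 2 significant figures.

Pressure gradient: |∂P/∂n| = 500 Pa / 644000 m = 7.76×10⁻⁴ Pa/m
Geostrophic balance (pressure-gradient force = Coriolis force):
V_g = (1/(fρ)) |∂P/∂n| = 7.76×10⁻⁴ / (1.21×10⁻⁴ × 0.669) = 9.59 m/s

9.6 m/s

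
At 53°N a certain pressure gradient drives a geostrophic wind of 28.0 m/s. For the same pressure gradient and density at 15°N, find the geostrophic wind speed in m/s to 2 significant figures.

With the same pressure gradient and density, V_g ∝ 1/f ∝ 1/sin φ.
V₂ = V₁ · sin φ₁ / sin φ₂ = 28.0 × sin 53° / sin 15°
V₂ = 28.0 × 0.7986/0.2588 = 86 m/s

86 m/s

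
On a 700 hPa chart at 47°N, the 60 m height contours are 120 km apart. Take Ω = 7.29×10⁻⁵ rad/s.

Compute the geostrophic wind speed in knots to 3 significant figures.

89.4 knots

Coriolis parameter at 47°N:
f = 2Ω sin φ = 2 × 7.29×10⁻⁵ × sin 47° = 1.07×10⁻⁴ s⁻¹
Height gradient: |∂Z/∂n| = 60 m / 120000 m = 5.00×10⁻⁴
On a pressure surface, geostrophic balance gives V_g = (g/f)|∂Z/∂n|:
V_g = 9.81 × 5.00×10⁻⁴ / 1.07×10⁻⁴ = 46.0 m/s
Converting: 46.0 m/s × 1.944 = 89.4 knots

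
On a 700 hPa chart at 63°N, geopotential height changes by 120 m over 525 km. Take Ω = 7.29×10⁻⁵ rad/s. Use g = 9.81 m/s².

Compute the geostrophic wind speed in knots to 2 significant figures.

Coriolis parameter at 63°N:
f = 2Ω sin φ = 2 × 7.29×10⁻⁵ × sin 63° = 1.30×10⁻⁴ s⁻¹
Height gradient: |∂Z/∂n| = 120 m / 525000 m = 2.29×10⁻⁴
On a pressure surface, geostrophic balance gives V_g = (g/f)|∂Z/∂n|:
V_g = 9.81 × 2.29×10⁻⁴ / 1.30×10⁻⁴ = 17.3 m/s
Converting: 17.3 m/s × 1.944 = 34 knots

34 knots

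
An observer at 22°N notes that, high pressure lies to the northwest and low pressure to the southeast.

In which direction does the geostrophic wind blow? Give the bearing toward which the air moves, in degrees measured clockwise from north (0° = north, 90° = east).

225°

The pressure-gradient force points toward the southeast (bearing 135°).
Geostrophic balance: in the Northern Hemisphere the Coriolis force deflects motion to the right, so the geostrophic wind blows 90° to the right of the pressure-gradient force (low pressure on the left).
Rotating 135° by 90° clockwise gives 225° — the wind blows toward the southwest.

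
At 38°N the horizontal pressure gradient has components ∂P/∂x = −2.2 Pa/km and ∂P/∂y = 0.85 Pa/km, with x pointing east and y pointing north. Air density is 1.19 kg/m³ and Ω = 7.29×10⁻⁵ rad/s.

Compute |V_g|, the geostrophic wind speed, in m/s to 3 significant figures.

22.1 m/s

Coriolis parameter at 38°N:
f = 2Ω sin φ = 2 × 7.29×10⁻⁵ × sin 38° = 8.98×10⁻⁵ s⁻¹
Component geostrophic relations (x east, y north):
u_g = −(1/(fρ)) ∂P/∂y,  v_g = (1/(fρ)) ∂P/∂x
u_g = −(0.85×10⁻³)/(8.98×10⁻⁵ × 1.19) = −7.96 m/s;  v_g = (−2.2×10⁻³)/(8.98×10⁻⁵ × 1.19) = −20.6 m/s
|V_g| = √(u_g² + v_g²) = 22.1 m/s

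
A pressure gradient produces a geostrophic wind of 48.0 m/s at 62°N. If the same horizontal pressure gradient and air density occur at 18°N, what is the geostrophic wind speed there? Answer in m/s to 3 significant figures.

137 m/s

With the same pressure gradient and density, V_g ∝ 1/f ∝ 1/sin φ.
V₂ = V₁ · sin φ₁ / sin φ₂ = 48.0 × sin 62° / sin 18°
V₂ = 48.0 × 0.8829/0.3090 = 137 m/s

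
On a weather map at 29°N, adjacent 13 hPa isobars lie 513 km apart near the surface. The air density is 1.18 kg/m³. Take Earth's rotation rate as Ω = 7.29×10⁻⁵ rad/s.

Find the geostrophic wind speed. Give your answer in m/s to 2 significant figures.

30 m/s

Coriolis parameter at 29°N:
f = 2Ω sin φ = 2 × 7.29×10⁻⁵ × sin 29° = 7.07×10⁻⁵ s⁻¹
Pressure gradient: |∂P/∂n| = 1300 Pa / 513000 m = 2.53×10⁻³ Pa/m
Geostrophic balance (pressure-gradient force = Coriolis force):
V_g = (1/(fρ)) |∂P/∂n| = 2.53×10⁻³ / (7.07×10⁻⁵ × 1.18) = 30.4 m/s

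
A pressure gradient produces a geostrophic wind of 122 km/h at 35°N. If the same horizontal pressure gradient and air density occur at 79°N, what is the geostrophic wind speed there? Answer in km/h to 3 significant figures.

With the same pressure gradient and density, V_g ∝ 1/f ∝ 1/sin φ.
V₂ = V₁ · sin φ₁ / sin φ₂ = 122 × sin 35° / sin 79°
V₂ = 122 × 0.5736/0.9816 = 71.3 km/h

71.3 km/h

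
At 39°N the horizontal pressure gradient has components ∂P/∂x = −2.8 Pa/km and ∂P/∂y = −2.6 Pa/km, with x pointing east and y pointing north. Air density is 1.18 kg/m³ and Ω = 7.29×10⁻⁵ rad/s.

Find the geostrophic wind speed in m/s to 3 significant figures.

35.3 m/s

Coriolis parameter at 39°N:
f = 2Ω sin φ = 2 × 7.29×10⁻⁵ × sin 39° = 9.18×10⁻⁵ s⁻¹
Component geostrophic relations (x east, y north):
u_g = −(1/(fρ)) ∂P/∂y,  v_g = (1/(fρ)) ∂P/∂x
u_g = −(−2.6×10⁻³)/(9.18×10⁻⁵ × 1.18) = 24.0 m/s;  v_g = (−2.8×10⁻³)/(9.18×10⁻⁵ × 1.18) = −25.9 m/s
|V_g| = √(u_g² + v_g²) = 35.3 m/s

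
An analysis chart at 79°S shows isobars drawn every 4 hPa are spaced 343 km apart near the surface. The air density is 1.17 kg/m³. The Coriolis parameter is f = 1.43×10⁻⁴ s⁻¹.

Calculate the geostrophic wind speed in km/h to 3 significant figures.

Pressure gradient: |∂P/∂n| = 400 Pa / 343000 m = 1.17×10⁻³ Pa/m
Geostrophic balance (pressure-gradient force = Coriolis force):
V_g = (1/(fρ)) |∂P/∂n| = 1.17×10⁻³ / (1.43×10⁻⁴ × 1.17) = 6.97 m/s
Converting: 6.97 m/s × 3.6 = 25.1 km/h

25.1 km/h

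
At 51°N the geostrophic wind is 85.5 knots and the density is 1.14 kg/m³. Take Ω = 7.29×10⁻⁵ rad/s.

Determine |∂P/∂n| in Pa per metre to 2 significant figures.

Coriolis parameter at 51°N:
f = 2Ω sin φ = 2 × 7.29×10⁻⁵ × sin 51° = 1.13×10⁻⁴ s⁻¹
Wind speed in SI: 85.5 knots = 44.0 m/s
Geostrophic balance rearranged: |∂P/∂n| = f ρ V_g
|∂P/∂n| = 1.13×10⁻⁴ × 1.14 × 44.0 = 5.68×10⁻³ Pa/m

5.7×10⁻³ Pa/m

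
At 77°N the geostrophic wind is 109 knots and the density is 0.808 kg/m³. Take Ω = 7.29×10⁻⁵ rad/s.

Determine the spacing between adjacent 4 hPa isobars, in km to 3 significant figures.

62.1 km

Coriolis parameter at 77°N:
f = 2Ω sin φ = 2 × 7.29×10⁻⁵ × sin 77° = 1.42×10⁻⁴ s⁻¹
Wind speed in SI: 109 knots = 56.1 m/s
Geostrophic balance rearranged: |∂P/∂n| = f ρ V_g
|∂P/∂n| = 1.42×10⁻⁴ × 0.808 × 56.1 = 6.44×10⁻³ Pa/m
Isobar spacing: Δn = ΔP/|∂P/∂n| = 400 Pa / 6.44×10⁻³ Pa/m = 62144 m ≈ 62.1 km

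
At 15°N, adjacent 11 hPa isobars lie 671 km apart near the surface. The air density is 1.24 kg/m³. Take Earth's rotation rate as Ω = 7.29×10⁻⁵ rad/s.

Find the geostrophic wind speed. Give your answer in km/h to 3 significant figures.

126 km/h

Coriolis parameter at 15°N:
f = 2Ω sin φ = 2 × 7.29×10⁻⁵ × sin 15° = 3.77×10⁻⁵ s⁻¹
Pressure gradient: |∂P/∂n| = 1100 Pa / 671000 m = 1.64×10⁻³ Pa/m
Geostrophic balance (pressure-gradient force = Coriolis force):
V_g = (1/(fρ)) |∂P/∂n| = 1.64×10⁻³ / (3.77×10⁻⁵ × 1.24) = 35.0 m/s
Converting: 35.0 m/s × 3.6 = 126 km/h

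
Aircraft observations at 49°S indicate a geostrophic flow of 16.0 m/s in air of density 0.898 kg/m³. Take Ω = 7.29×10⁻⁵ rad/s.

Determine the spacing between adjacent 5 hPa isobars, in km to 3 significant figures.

Coriolis parameter at 49°S:
f = 2Ω sin φ = 2 × 7.29×10⁻⁵ × sin 49° = 1.10×10⁻⁴ s⁻¹
Geostrophic balance rearranged: |∂P/∂n| = f ρ V_g
|∂P/∂n| = 1.10×10⁻⁴ × 0.898 × 16.0 = 1.58×10⁻³ Pa/m
Isobar spacing: Δn = ΔP/|∂P/∂n| = 500 Pa / 1.58×10⁻³ Pa/m = 316254 m ≈ 316 km

316 km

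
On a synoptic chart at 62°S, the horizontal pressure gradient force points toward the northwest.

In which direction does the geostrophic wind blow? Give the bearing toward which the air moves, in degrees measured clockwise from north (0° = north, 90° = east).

225°

The pressure-gradient force points toward the northwest (bearing 315°).
Geostrophic balance: in the Southern Hemisphere the Coriolis force deflects motion to the left, so the geostrophic wind blows 90° to the left of the pressure-gradient force (low pressure on the right).
Rotating 315° by 90° counterclockwise gives 225° — the wind blows toward the southwest.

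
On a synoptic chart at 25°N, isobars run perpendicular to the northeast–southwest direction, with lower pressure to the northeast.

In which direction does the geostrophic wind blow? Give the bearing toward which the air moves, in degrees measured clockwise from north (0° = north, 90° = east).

The pressure-gradient force points toward the northeast (bearing 045°).
Geostrophic balance: in the Northern Hemisphere the Coriolis force deflects motion to the right, so the geostrophic wind blows 90° to the right of the pressure-gradient force (low pressure on the left).
Rotating 045° by 90° clockwise gives 135° — the wind blows toward the southeast.

135°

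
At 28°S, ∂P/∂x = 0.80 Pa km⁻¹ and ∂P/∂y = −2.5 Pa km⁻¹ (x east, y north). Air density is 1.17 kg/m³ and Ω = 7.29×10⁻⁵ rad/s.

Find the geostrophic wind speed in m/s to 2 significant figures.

Coriolis parameter at 28°S:
f = 2Ω sin φ = 2 × 7.29×10⁻⁵ × sin 28° = 6.84×10⁻⁵ s⁻¹
In the Southern Hemisphere f is negative: f = −6.84×10⁻⁵ s⁻¹.
Component geostrophic relations (x east, y north):
u_g = −(1/(fρ)) ∂P/∂y,  v_g = (1/(fρ)) ∂P/∂x
u_g = −(−2.5×10⁻³)/(−6.84×10⁻⁵ × 1.17) = −31.2 m/s;  v_g = (0.80×10⁻³)/(−6.84×10⁻⁵ × 1.17) = −9.99 m/s
|V_g| = √(u_g² + v_g²) = 32.8 m/s

33 m/s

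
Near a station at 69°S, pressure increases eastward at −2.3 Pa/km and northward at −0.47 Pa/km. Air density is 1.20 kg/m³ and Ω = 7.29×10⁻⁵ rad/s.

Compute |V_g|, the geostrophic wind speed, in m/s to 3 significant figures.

14.4 m/s

Coriolis parameter at 69°S:
f = 2Ω sin φ = 2 × 7.29×10⁻⁵ × sin 69° = 1.36×10⁻⁴ s⁻¹
In the Southern Hemisphere f is negative: f = −1.36×10⁻⁴ s⁻¹.
Component geostrophic relations (x east, y north):
u_g = −(1/(fρ)) ∂P/∂y,  v_g = (1/(fρ)) ∂P/∂x
u_g = −(−0.47×10⁻³)/(−1.36×10⁻⁴ × 1.20) = −2.88 m/s;  v_g = (−2.3×10⁻³)/(−1.36×10⁻⁴ × 1.20) = 14.1 m/s
|V_g| = √(u_g² + v_g²) = 14.4 m/s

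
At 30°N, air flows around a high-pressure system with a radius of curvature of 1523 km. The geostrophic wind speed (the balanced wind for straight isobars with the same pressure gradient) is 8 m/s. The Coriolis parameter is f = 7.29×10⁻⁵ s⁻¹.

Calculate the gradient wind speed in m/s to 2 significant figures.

8.7 m/s

Around a high, pressure-gradient force acts outward with centrifugal, so Coriolis balances both:
fV = (1/ρ)|∂P/∂n| + V²/R  →  V² − fR·V + fR·V_g = 0
With fR = 7.29×10⁻⁵ × 1523×10³ m = 111 m/s:
V = [fR − √((fR)² − 4 fR V_g)]/2 = [111 − √(111² − 4×111×8)]/2 = 8.68 m/s
Supergeostrophic (V > V_g = 8 m/s), as expected around a high.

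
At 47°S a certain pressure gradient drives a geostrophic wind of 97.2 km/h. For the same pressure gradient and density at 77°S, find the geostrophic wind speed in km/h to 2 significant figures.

73 km/h

With the same pressure gradient and density, V_g ∝ 1/f ∝ 1/sin φ.
V₂ = V₁ · sin φ₁ / sin φ₂ = 97.2 × sin 47° / sin 77°
V₂ = 97.2 × 0.7314/0.9744 = 73 km/h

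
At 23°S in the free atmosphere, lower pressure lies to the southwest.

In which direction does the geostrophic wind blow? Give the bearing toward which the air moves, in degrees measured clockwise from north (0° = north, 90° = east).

The pressure-gradient force points toward the southwest (bearing 225°).
Geostrophic balance: in the Southern Hemisphere the Coriolis force deflects motion to the left, so the geostrophic wind blows 90° to the left of the pressure-gradient force (low pressure on the right).
Rotating 225° by 90° counterclockwise gives 135° — the wind blows toward the southeast.

135°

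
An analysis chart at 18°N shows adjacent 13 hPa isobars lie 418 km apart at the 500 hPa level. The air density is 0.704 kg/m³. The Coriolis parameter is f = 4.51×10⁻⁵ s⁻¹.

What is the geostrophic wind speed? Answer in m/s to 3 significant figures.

Pressure gradient: |∂P/∂n| = 1300 Pa / 418000 m = 3.11×10⁻³ Pa/m
Geostrophic balance (pressure-gradient force = Coriolis force):
V_g = (1/(fρ)) |∂P/∂n| = 3.11×10⁻³ / (4.51×10⁻⁵ × 0.704) = 98.0 m/s

98.0 m/s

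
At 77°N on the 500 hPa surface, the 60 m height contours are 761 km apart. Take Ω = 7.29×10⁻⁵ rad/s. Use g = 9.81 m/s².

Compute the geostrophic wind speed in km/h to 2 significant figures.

20 km/h

Coriolis parameter at 77°N:
f = 2Ω sin φ = 2 × 7.29×10⁻⁵ × sin 77° = 1.42×10⁻⁴ s⁻¹
Height gradient: |∂Z/∂n| = 60 m / 761000 m = 7.88×10⁻⁵
On a pressure surface, geostrophic balance gives V_g = (g/f)|∂Z/∂n|:
V_g = 9.81 × 7.88×10⁻⁵ / 1.42×10⁻⁴ = 5.44 m/s
Converting: 5.44 m/s × 3.6 = 20 km/h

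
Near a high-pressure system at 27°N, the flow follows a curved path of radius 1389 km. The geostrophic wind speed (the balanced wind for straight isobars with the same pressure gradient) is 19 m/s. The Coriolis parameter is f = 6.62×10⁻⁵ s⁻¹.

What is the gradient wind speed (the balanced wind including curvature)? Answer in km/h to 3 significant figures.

96.6 km/h

Around a high, pressure-gradient force acts outward with centrifugal, so Coriolis balances both:
fV = (1/ρ)|∂P/∂n| + V²/R  →  V² − fR·V + fR·V_g = 0
With fR = 6.62×10⁻⁵ × 1389×10³ m = 92.0 m/s:
V = [fR − √((fR)² − 4 fR V_g)]/2 = [92.0 − √(92.0² − 4×92.0×19)]/2 = 26.8 m/s
Supergeostrophic (V > V_g = 19 m/s), as expected around a high.
Converting: 26.8 m/s × 3.6 = 96.6 km/h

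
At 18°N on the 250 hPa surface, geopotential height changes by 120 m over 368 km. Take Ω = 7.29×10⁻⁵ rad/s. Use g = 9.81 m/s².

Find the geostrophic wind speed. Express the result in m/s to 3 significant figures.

71.0 m/s

Coriolis parameter at 18°N:
f = 2Ω sin φ = 2 × 7.29×10⁻⁵ × sin 18° = 4.51×10⁻⁵ s⁻¹
Height gradient: |∂Z/∂n| = 120 m / 368000 m = 3.26×10⁻⁴
On a pressure surface, geostrophic balance gives V_g = (g/f)|∂Z/∂n|:
V_g = 9.81 × 3.26×10⁻⁴ / 4.51×10⁻⁵ = 71.0 m/s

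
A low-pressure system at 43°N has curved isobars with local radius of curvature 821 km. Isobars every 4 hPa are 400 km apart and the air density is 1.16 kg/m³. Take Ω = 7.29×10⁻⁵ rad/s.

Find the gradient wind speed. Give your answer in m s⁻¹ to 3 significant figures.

7.90 m s⁻¹

Coriolis parameter at 43°N:
f = 2Ω sin φ = 2 × 7.29×10⁻⁵ × sin 43° = 9.94×10⁻⁵ s⁻¹
Pressure gradient: |∂P/∂n| = 400 Pa / 400000 m = 1.00×10⁻³ Pa/m
Geostrophic speed: V_g = |∂P/∂n|/(fρ) = 1.00×10⁻³/(9.94×10⁻⁵ × 1.16) = 8.67 m/s
Around a low, centrifugal force acts outward with Coriolis, so pressure-gradient force balances both:
(1/ρ)|∂P/∂n| = fV + V²/R  →  V² + fR·V − fR·V_g = 0
With fR = 9.94×10⁻⁵ × 821×10³ m = 81.6 m/s:
V = [−fR + √((fR)² + 4 fR V_g)]/2 = [−81.6 + √(81.6² + 4×81.6×8.67)]/2 = 7.9 m/s
Subgeostrophic (V < V_g = 8.67 m/s), as expected around a low.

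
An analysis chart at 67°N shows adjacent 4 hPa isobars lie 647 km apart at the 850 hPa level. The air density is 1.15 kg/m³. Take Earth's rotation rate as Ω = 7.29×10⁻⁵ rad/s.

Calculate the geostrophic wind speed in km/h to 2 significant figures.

14 km/h

Coriolis parameter at 67°N:
f = 2Ω sin φ = 2 × 7.29×10⁻⁵ × sin 67° = 1.34×10⁻⁴ s⁻¹
Pressure gradient: |∂P/∂n| = 400 Pa / 647000 m = 6.18×10⁻⁴ Pa/m
Geostrophic balance (pressure-gradient force = Coriolis force):
V_g = (1/(fρ)) |∂P/∂n| = 6.18×10⁻⁴ / (1.34×10⁻⁴ × 1.15) = 4.01 m/s
Converting: 4.01 m/s × 3.6 = 14 km/h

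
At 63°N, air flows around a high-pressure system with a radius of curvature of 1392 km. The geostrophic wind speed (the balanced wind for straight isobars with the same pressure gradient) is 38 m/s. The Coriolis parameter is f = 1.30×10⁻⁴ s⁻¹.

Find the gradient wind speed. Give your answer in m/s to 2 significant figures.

54 m/s

Around a high, pressure-gradient force acts outward with centrifugal, so Coriolis balances both:
fV = (1/ρ)|∂P/∂n| + V²/R  →  V² − fR·V + fR·V_g = 0
With fR = 1.30×10⁻⁴ × 1392×10³ m = 181 m/s:
V = [fR − √((fR)² − 4 fR V_g)]/2 = [181 − √(181² − 4×181×38)]/2 = 54.3 m/s
Supergeostrophic (V > V_g = 38 m/s), as expected around a high.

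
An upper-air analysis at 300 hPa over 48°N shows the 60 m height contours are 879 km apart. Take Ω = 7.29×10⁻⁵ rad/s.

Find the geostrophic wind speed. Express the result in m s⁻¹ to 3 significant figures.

Coriolis parameter at 48°N:
f = 2Ω sin φ = 2 × 7.29×10⁻⁵ × sin 48° = 1.08×10⁻⁴ s⁻¹
Height gradient: |∂Z/∂n| = 60 m / 879000 m = 6.83×10⁻⁵
On a pressure surface, geostrophic balance gives V_g = (g/f)|∂Z/∂n|:
V_g = 9.81 × 6.83×10⁻⁵ / 1.08×10⁻⁴ = 6.18 m/s

6.18 m s⁻¹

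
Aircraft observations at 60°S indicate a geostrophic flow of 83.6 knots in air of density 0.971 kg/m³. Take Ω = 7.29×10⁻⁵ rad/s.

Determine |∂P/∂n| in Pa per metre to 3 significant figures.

Coriolis parameter at 60°S:
f = 2Ω sin φ = 2 × 7.29×10⁻⁵ × sin 60° = 1.26×10⁻⁴ s⁻¹
Wind speed in SI: 83.6 knots = 43.0 m/s
Geostrophic balance rearranged: |∂P/∂n| = f ρ V_g
|∂P/∂n| = 1.26×10⁻⁴ × 0.971 × 43.0 = 5.27×10⁻³ Pa/m

5.27×10⁻³ Pa/m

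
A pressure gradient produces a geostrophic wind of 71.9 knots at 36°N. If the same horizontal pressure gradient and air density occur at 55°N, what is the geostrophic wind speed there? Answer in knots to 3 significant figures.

With the same pressure gradient and density, V_g ∝ 1/f ∝ 1/sin φ.
V₂ = V₁ · sin φ₁ / sin φ₂ = 71.9 × sin 36° / sin 55°
V₂ = 71.9 × 0.5878/0.8192 = 51.6 knots

51.6 knots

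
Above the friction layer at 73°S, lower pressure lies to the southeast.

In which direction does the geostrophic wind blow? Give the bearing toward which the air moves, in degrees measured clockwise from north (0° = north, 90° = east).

045°

The pressure-gradient force points toward the southeast (bearing 135°).
Geostrophic balance: in the Southern Hemisphere the Coriolis force deflects motion to the left, so the geostrophic wind blows 90° to the left of the pressure-gradient force (low pressure on the right).
Rotating 135° by 90° counterclockwise gives 045° — the wind blows toward the northeast.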